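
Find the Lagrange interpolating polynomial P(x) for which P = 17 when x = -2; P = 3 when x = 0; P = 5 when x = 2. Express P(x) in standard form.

Build the Lagrange basis polynomials:
L_0(x) = x(x - 2) / [8] = (1/8)x^2 - (1/4)x
L_1(x) = (x + 2)(x - 2) / [-4] = -(1/4)x^2 + 1
L_2(x) = (x + 2)x / [8] = (1/8)x^2 + (1/4)x
P(x) = 17·L_0 + 3·L_1 + 5·L_2
  17·L_0(x) = (17/8)x^2 - (17/4)x
  3·L_1(x) = -(3/4)x^2 + 3
  5·L_2(x) = (5/8)x^2 + (5/4)x
Adding term by term: 2x^2 - 3x + 3

P(x) = 2x^2 - 3x + 3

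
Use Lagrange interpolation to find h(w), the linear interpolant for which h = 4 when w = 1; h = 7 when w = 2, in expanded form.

h(w) = 3w + 1

Build the Lagrange basis polynomials:
L_0(w) = (w - 2) / [-1] = -w + 2
L_1(w) = (w - 1) / [1] = w - 1
h(w) = 4·L_0 + 7·L_1
  4·L_0(w) = -4w + 8
  7·L_1(w) = 7w - 7
Adding term by term: 3w + 1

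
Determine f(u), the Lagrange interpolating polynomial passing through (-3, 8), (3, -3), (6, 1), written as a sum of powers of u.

f(u) = (19/54)u^2 - (11/6)u - 2/3

L_0(u) = (u - 3)(u - 6) / [54] = (1/54)u^2 - (1/6)u + 1/3
L_1(u) = (u + 3)(u - 6) / [-18] = -(1/18)u^2 + (1/6)u + 1
L_2(u) = (u + 3)(u - 3) / [27] = (1/27)u^2 - 1/3
f(u) = 8·L_0 + (-3)·L_1 + 1·L_2
  8·L_0(u) = (4/27)u^2 - (4/3)u + 8/3
  (-3)·L_1(u) = (1/6)u^2 - (1/2)u - 3
  1·L_2(u) = (1/27)u^2 - 1/3
Adding term by term: (19/54)u^2 - (11/6)u - 2/3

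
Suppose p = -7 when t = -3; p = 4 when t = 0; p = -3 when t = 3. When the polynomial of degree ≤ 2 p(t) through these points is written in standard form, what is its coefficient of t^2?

-1

The leading coefficient equals the top divided difference p[-3,0,3].
p[-3,0] = (4 - (-7)) / (0 - (-3)) = 11/3
p[0,3] = (-3 - 4) / (3 - 0) = -7/3
p[-3,0,3] = (-7/3 - 11/3) / (3 - (-3)) = -1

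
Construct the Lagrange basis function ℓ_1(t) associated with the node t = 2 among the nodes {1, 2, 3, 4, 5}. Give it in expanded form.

ℓ_1(t) = (t - 1)(t - 3)(t - 4)(t - 5) / [(1)·(-1)·(-2)·(-3)]
       = (t^4 - 13t^3 + 59t^2 - 107t + 60) / (-6)

ℓ_1(t) = -(1/6)t^4 + (13/6)t^3 - (59/6)t^2 + (107/6)t - 10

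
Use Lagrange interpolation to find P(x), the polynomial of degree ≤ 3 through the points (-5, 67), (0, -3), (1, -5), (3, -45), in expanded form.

Build the Lagrange basis polynomials:
L_0(x) = x(x - 1)(x - 3) / [-240] = -(1/240)x^3 + (1/60)x^2 - (1/80)x
L_1(x) = (x + 5)(x - 1)(x - 3) / [15] = (1/15)x^3 + (1/15)x^2 - (17/15)x + 1
L_2(x) = (x + 5)x(x - 3) / [-12] = -(1/12)x^3 - (1/6)x^2 + (5/4)x
L_3(x) = (x + 5)x(x - 1) / [48] = (1/48)x^3 + (1/12)x^2 - (5/48)x
P(x) = 67·L_0 + (-3)·L_1 + (-5)·L_2 + (-45)·L_3
  67·L_0(x) = -(67/240)x^3 + (67/60)x^2 - (67/80)x
  (-3)·L_1(x) = -(1/5)x^3 - (1/5)x^2 + (17/5)x - 3
  (-5)·L_2(x) = (5/12)x^3 + (5/6)x^2 - (25/4)x
  (-45)·L_3(x) = -(15/16)x^3 - (15/4)x^2 + (75/16)x
Adding term by term: -x^3 - 2x^2 + x - 3

P(x) = -x^3 - 2x^2 + x - 3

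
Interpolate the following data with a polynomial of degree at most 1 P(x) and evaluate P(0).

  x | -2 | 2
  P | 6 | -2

2

L_0(0) = (-2)/[(-4)] = 1/2
L_1(0) = (2)/[(4)] = 1/2
Sum: 6·(1/2) + (-2)·(1/2) = 2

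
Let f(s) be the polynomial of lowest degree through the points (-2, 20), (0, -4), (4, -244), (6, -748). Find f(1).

L_0(1) = (1)·(-3)·(-5)/[(-2)·(-6)·(-8)] = -5/32
L_1(1) = (3)·(-3)·(-5)/[(2)·(-4)·(-6)] = 15/16
L_2(1) = (3)·(1)·(-5)/[(6)·(4)·(-2)] = 5/16
L_3(1) = (3)·(1)·(-3)/[(8)·(6)·(2)] = -3/32
Sum: 20·(-5/32) + (-4)·(15/16) + (-244)·(5/16) + (-748)·(-3/32) = -13

-13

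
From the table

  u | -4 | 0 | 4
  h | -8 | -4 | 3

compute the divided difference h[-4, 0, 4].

3/32

h[-4,0] = (-4 - (-8)) / (0 - (-4)) = 1
h[0,4] = (3 - (-4)) / (4 - 0) = 7/4
h[-4,0,4] = (7/4 - 1) / (4 - (-4)) = 3/32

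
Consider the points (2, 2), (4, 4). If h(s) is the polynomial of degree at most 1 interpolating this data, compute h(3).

3

Evaluate each Lagrange basis at s = 3:
L_0(3) = (-1)/[(-2)] = 1/2
L_1(3) = (1)/[(2)] = 1/2
Sum: 2·(1/2) + 4·(1/2) = 3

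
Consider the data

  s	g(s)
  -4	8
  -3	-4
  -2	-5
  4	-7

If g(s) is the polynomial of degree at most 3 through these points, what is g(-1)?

53/56

Evaluate each Lagrange basis at s = -1:
L_0(-1) = (2)·(1)·(-5)/[(-1)·(-2)·(-8)] = 5/8
L_1(-1) = (3)·(1)·(-5)/[(1)·(-1)·(-7)] = -15/7
L_2(-1) = (3)·(2)·(-5)/[(2)·(1)·(-6)] = 5/2
L_3(-1) = (3)·(2)·(1)/[(8)·(7)·(6)] = 1/56
Sum: 8·(5/8) + (-4)·(-15/7) + (-5)·(5/2) + (-7)·(1/56) = 53/56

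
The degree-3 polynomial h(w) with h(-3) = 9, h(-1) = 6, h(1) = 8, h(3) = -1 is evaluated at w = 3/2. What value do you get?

Evaluate each Lagrange basis at w = 3/2:
L_0(3/2) = (5/2)·(1/2)·(-3/2)/[(-2)·(-4)·(-6)] = 5/128
L_1(3/2) = (9/2)·(1/2)·(-3/2)/[(2)·(-2)·(-4)] = -27/128
L_2(3/2) = (9/2)·(5/2)·(-3/2)/[(4)·(2)·(-2)] = 135/128
L_3(3/2) = (9/2)·(5/2)·(1/2)/[(6)·(4)·(2)] = 15/128
Sum: 9·(5/128) + 6·(-27/128) + 8·(135/128) + (-1)·(15/128) = 237/32

237/32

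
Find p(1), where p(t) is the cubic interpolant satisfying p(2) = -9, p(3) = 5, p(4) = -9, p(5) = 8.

-110

Evaluate each Lagrange basis at t = 1:
L_0(1) = (-2)·(-3)·(-4)/[(-1)·(-2)·(-3)] = 4
L_1(1) = (-1)·(-3)·(-4)/[(1)·(-1)·(-2)] = -6
L_2(1) = (-1)·(-2)·(-4)/[(2)·(1)·(-1)] = 4
L_3(1) = (-1)·(-2)·(-3)/[(3)·(2)·(1)] = -1
Sum: (-9)·(4) + 5·(-6) + (-9)·(4) + 8·(-1) = -110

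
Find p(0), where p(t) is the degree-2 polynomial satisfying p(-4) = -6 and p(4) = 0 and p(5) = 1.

-31/9

Evaluate each Lagrange basis at t = 0:
L_0(0) = (-4)·(-5)/[(-8)·(-9)] = 5/18
L_1(0) = (4)·(-5)/[(8)·(-1)] = 5/2
L_2(0) = (4)·(-4)/[(9)·(1)] = -16/9
Sum: (-6)·(5/18) + 0 + 1·(-16/9) = -31/9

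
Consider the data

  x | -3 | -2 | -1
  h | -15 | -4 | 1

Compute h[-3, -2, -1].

h[-3,-2] = (-4 - (-15)) / (-2 - (-3)) = 11
h[-2,-1] = (1 - (-4)) / (-1 - (-2)) = 5
h[-3,-2,-1] = (5 - 11) / (-1 - (-3)) = -3

-3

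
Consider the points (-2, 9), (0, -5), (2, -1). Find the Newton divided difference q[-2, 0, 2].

q[-2,0] = (-5 - 9) / (0 - (-2)) = -7
q[0,2] = (-1 - (-5)) / (2 - 0) = 2
q[-2,0,2] = (2 - (-7)) / (2 - (-2)) = 9/4

9/4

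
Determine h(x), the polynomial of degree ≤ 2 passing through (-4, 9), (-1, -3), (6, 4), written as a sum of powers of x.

h(x) = (1/2)x^2 - (3/2)x - 5

L_0(x) = (x + 1)(x - 6) / [30] = (1/30)x^2 - (1/6)x - 1/5
L_1(x) = (x + 4)(x - 6) / [-21] = -(1/21)x^2 + (2/21)x + 8/7
L_2(x) = (x + 4)(x + 1) / [70] = (1/70)x^2 + (1/14)x + 2/35
h(x) = 9·L_0 + (-3)·L_1 + 4·L_2
  9·L_0(x) = (3/10)x^2 - (3/2)x - 9/5
  (-3)·L_1(x) = (1/7)x^2 - (2/7)x - 24/7
  4·L_2(x) = (2/35)x^2 + (2/7)x + 8/35
Adding term by term: (1/2)x^2 - (3/2)x - 5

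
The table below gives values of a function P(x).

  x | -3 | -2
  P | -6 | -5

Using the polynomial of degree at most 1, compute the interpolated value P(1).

Evaluate each Lagrange basis at x = 1:
L_0(1) = (3)/[(-1)] = -3
L_1(1) = (4)/[(1)] = 4
Sum: (-6)·(-3) + (-5)·(4) = -2

-2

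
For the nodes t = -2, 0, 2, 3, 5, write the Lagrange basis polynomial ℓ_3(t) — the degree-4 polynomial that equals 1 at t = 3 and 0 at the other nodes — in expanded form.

ℓ_3(t) = (t + 2)t(t - 2)(t - 5) / [(5)·(3)·(1)·(-2)]
       = (t^4 - 5t^3 - 4t^2 + 20t) / (-30)

ℓ_3(t) = -(1/30)t^4 + (1/6)t^3 + (2/15)t^2 - (2/3)t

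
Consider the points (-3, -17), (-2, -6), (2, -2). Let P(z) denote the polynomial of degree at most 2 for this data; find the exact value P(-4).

-32

Using Newton's divided-difference form:
P[-3,-2] = (-6 - (-17)) / (-2 - (-3)) = 11
P[-2,2] = (-2 - (-6)) / (2 - (-2)) = 1
P[-3,-2,2] = (1 - 11) / (2 - (-3)) = -2
P(-4) = -17 + 11·(-1) + (-2)·(-1)·(-2) = -32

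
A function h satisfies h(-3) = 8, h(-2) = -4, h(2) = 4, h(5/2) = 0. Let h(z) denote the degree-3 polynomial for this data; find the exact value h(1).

Evaluate each Lagrange basis at z = 1:
L_0(1) = (3)·(-1)·(-3/2)/[(-1)·(-5)·(-11/2)] = -9/55
L_1(1) = (4)·(-1)·(-3/2)/[(1)·(-4)·(-9/2)] = 1/3
L_2(1) = (4)·(3)·(-3/2)/[(5)·(4)·(-1/2)] = 9/5
L_3(1) = (4)·(3)·(-1)/[(11/2)·(9/2)·(1/2)] = -32/33
Sum: 8·(-9/55) + (-4)·(1/3) + 4·(9/5) + 0 = 752/165

752/165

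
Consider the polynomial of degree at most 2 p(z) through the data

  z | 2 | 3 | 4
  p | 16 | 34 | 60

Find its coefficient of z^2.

4

L_0(z) = (z - 3)(z - 4) / [2] = (1/2)z^2 - (7/2)z + 6
L_1(z) = (z - 2)(z - 4) / [-1] = -z^2 + 6z - 8
L_2(z) = (z - 2)(z - 3) / [2] = (1/2)z^2 - (5/2)z + 3
p(z) = 16·L_0 + 34·L_1 + 60·L_2
Only the coefficient of z^2 is needed; take it from each L_i and combine:
16·(1/2) + 34·(-1) + 60·(1/2) = 4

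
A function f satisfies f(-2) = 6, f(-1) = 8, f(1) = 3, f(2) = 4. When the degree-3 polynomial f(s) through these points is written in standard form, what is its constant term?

L_0(s) = (s + 1)(s - 1)(s - 2) / [-12] = -(1/12)s^3 + (1/6)s^2 + (1/12)s - 1/6
L_1(s) = (s + 2)(s - 1)(s - 2) / [6] = (1/6)s^3 - (1/6)s^2 - (2/3)s + 2/3
L_2(s) = (s + 2)(s + 1)(s - 2) / [-6] = -(1/6)s^3 - (1/6)s^2 + (2/3)s + 2/3
L_3(s) = (s + 2)(s + 1)(s - 1) / [12] = (1/12)s^3 + (1/6)s^2 - (1/12)s - 1/6
f(s) = 6·L_0 + 8·L_1 + 3·L_2 + 4·L_3
Only the constant term is needed; take it from each L_i and combine:
6·(-1/6) + 8·(2/3) + 3·(2/3) + 4·(-1/6) = 17/3

17/3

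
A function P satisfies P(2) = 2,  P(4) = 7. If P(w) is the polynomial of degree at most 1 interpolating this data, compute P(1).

Evaluate each Lagrange basis at w = 1:
L_0(1) = (-3)/[(-2)] = 3/2
L_1(1) = (-1)/[(2)] = -1/2
Sum: 2·(3/2) + 7·(-1/2) = -1/2

-1/2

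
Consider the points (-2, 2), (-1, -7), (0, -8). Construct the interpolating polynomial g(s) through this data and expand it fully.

g(s) = 4s^2 + 3s - 8

L_0(s) = (s + 1)s / [2] = (1/2)s^2 + (1/2)s
L_1(s) = (s + 2)s / [-1] = -s^2 - 2s
L_2(s) = (s + 2)(s + 1) / [2] = (1/2)s^2 + (3/2)s + 1
g(s) = 2·L_0 + (-7)·L_1 + (-8)·L_2
  2·L_0(s) = s^2 + s
  (-7)·L_1(s) = 7s^2 + 14s
  (-8)·L_2(s) = -4s^2 - 12s - 8
Adding term by term: 4s^2 + 3s - 8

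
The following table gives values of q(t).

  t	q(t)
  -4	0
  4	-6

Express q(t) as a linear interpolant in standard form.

Build the Lagrange basis polynomials:
L_0(t) = (t - 4) / [-8] = -(1/8)t + 1/2
L_1(t) = (t + 4) / [8] = (1/8)t + 1/2
q(t) = 0·L_0 + (-6)·L_1
  0·L_0(t) = 0
  (-6)·L_1(t) = -(3/4)t - 3
Adding term by term: -(3/4)t - 3

q(t) = -(3/4)t - 3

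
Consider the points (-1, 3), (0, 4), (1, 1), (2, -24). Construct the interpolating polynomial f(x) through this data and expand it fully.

f(x) = -3x^3 - 2x^2 + 2x + 4

Build the Lagrange basis polynomials:
L_0(x) = x(x - 1)(x - 2) / [-6] = -(1/6)x^3 + (1/2)x^2 - (1/3)x
L_1(x) = (x + 1)(x - 1)(x - 2) / [2] = (1/2)x^3 - x^2 - (1/2)x + 1
L_2(x) = (x + 1)x(x - 2) / [-2] = -(1/2)x^3 + (1/2)x^2 + x
L_3(x) = (x + 1)x(x - 1) / [6] = (1/6)x^3 - (1/6)x
f(x) = 3·L_0 + 4·L_1 + 1·L_2 + (-24)·L_3
  3·L_0(x) = -(1/2)x^3 + (3/2)x^2 - x
  4·L_1(x) = 2x^3 - 4x^2 - 2x + 4
  1·L_2(x) = -(1/2)x^3 + (1/2)x^2 + x
  (-24)·L_3(x) = -4x^3 + 4x
Adding term by term: -3x^3 - 2x^2 + 2x + 4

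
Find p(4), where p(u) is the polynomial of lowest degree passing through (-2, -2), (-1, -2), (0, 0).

28

L_0(4) = (5)·(4)/[(-1)·(-2)] = 10
L_1(4) = (6)·(4)/[(1)·(-1)] = -24
L_2(4) = (6)·(5)/[(2)·(1)] = 15
Sum: (-2)·(10) + (-2)·(-24) + 0 = 28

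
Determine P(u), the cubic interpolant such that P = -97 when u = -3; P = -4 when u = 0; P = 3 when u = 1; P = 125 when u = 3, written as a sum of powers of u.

Build the Lagrange basis polynomials:
L_0(u) = u(u - 1)(u - 3) / [-72] = -(1/72)u^3 + (1/18)u^2 - (1/24)u
L_1(u) = (u + 3)(u - 1)(u - 3) / [9] = (1/9)u^3 - (1/9)u^2 - u + 1
L_2(u) = (u + 3)u(u - 3) / [-8] = -(1/8)u^3 + (9/8)u
L_3(u) = (u + 3)u(u - 1) / [36] = (1/36)u^3 + (1/18)u^2 - (1/12)u
P(u) = (-97)·L_0 + (-4)·L_1 + 3·L_2 + 125·L_3
  (-97)·L_0(u) = (97/72)u^3 - (97/18)u^2 + (97/24)u
  (-4)·L_1(u) = -(4/9)u^3 + (4/9)u^2 + 4u - 4
  3·L_2(u) = -(3/8)u^3 + (27/8)u
  125·L_3(u) = (125/36)u^3 + (125/18)u^2 - (125/12)u
Adding term by term: 4u^3 + 2u^2 + u - 4

P(u) = 4u^3 + 2u^2 + u - 4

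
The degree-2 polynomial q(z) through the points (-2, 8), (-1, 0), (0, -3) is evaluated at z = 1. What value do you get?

-1

L_0(1) = (2)·(1)/[(-1)·(-2)] = 1
L_1(1) = (3)·(1)/[(1)·(-1)] = -3
L_2(1) = (3)·(2)/[(2)·(1)] = 3
Sum: 8·(1) + 0 + (-3)·(3) = -1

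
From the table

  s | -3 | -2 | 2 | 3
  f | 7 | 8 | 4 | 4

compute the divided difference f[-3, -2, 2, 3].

f[-3,-2] = (8 - 7) / (-2 - (-3)) = 1
f[-2,2] = (4 - 8) / (2 - (-2)) = -1
f[2,3] = (4 - 4) / (3 - 2) = 0
f[-3,-2,2] = (-1 - 1) / (2 - (-3)) = -2/5
f[-2,2,3] = (0 - (-1)) / (3 - (-2)) = 1/5
f[-3,-2,2,3] = (1/5 - (-2/5)) / (3 - (-3)) = 1/10

1/10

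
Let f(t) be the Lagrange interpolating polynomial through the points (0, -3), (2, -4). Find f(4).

Evaluate each Lagrange basis at t = 4:
L_0(4) = (2)/[(-2)] = -1
L_1(4) = (4)/[(2)] = 2
Sum: (-3)·(-1) + (-4)·(2) = -5

-5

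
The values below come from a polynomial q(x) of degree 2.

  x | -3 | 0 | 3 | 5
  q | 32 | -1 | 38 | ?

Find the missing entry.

104

The 3 known values determine q uniquely (degree ≤ 2).
L_0(5) = (5)·(2)/[(-3)·(-6)] = 5/9
L_1(5) = (8)·(2)/[(3)·(-3)] = -16/9
L_2(5) = (8)·(5)/[(6)·(3)] = 20/9
Sum: 32·(5/9) + (-1)·(-16/9) + 38·(20/9) = 104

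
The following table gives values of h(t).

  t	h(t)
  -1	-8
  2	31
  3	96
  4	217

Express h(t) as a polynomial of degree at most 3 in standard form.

L_0(t) = (t - 2)(t - 3)(t - 4) / [-60] = -(1/60)t^3 + (3/20)t^2 - (13/30)t + 2/5
L_1(t) = (t + 1)(t - 3)(t - 4) / [6] = (1/6)t^3 - t^2 + (5/6)t + 2
L_2(t) = (t + 1)(t - 2)(t - 4) / [-4] = -(1/4)t^3 + (5/4)t^2 - (1/2)t - 2
L_3(t) = (t + 1)(t - 2)(t - 3) / [10] = (1/10)t^3 - (2/5)t^2 + (1/10)t + 3/5
h(t) = (-8)·L_0 + 31·L_1 + 96·L_2 + 217·L_3
  (-8)·L_0(t) = (2/15)t^3 - (6/5)t^2 + (52/15)t - 16/5
  31·L_1(t) = (31/6)t^3 - 31t^2 + (155/6)t + 62
  96·L_2(t) = -24t^3 + 120t^2 - 48t - 192
  217·L_3(t) = (217/10)t^3 - (434/5)t^2 + (217/10)t + 651/5
Adding term by term: 3t^3 + t^2 + 3t - 3

h(t) = 3t^3 + t^2 + 3t - 3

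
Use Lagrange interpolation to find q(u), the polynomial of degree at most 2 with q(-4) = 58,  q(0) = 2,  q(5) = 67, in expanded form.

L_0(u) = u(u - 5) / [36] = (1/36)u^2 - (5/36)u
L_1(u) = (u + 4)(u - 5) / [-20] = -(1/20)u^2 + (1/20)u + 1
L_2(u) = (u + 4)u / [45] = (1/45)u^2 + (4/45)u
q(u) = 58·L_0 + 2·L_1 + 67·L_2
  58·L_0(u) = (29/18)u^2 - (145/18)u
  2·L_1(u) = -(1/10)u^2 + (1/10)u + 2
  67·L_2(u) = (67/45)u^2 + (268/45)u
Adding term by term: 3u^2 - 2u + 2

q(u) = 3u^2 - 2u + 2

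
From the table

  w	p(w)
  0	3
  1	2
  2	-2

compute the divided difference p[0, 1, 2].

-3/2

p[0,1] = (2 - 3) / (1 - 0) = -1
p[1,2] = (-2 - 2) / (2 - 1) = -4
p[0,1,2] = (-4 - (-1)) / (2 - 0) = -3/2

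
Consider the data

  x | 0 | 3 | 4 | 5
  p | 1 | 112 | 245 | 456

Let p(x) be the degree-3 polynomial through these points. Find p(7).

1184

Evaluate each Lagrange basis at x = 7:
L_0(7) = (4)·(3)·(2)/[(-3)·(-4)·(-5)] = -2/5
L_1(7) = (7)·(3)·(2)/[(3)·(-1)·(-2)] = 7
L_2(7) = (7)·(4)·(2)/[(4)·(1)·(-1)] = -14
L_3(7) = (7)·(4)·(3)/[(5)·(2)·(1)] = 42/5
Sum: 1·(-2/5) + 112·(7) + 245·(-14) + 456·(42/5) = 1184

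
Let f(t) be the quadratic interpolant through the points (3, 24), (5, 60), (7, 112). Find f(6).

L_0(6) = (1)·(-1)/[(-2)·(-4)] = -1/8
L_1(6) = (3)·(-1)/[(2)·(-2)] = 3/4
L_2(6) = (3)·(1)/[(4)·(2)] = 3/8
Sum: 24·(-1/8) + 60·(3/4) + 112·(3/8) = 84

84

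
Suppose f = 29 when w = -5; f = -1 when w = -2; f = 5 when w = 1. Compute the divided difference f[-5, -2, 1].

f[-5,-2] = (-1 - 29) / (-2 - (-5)) = -10
f[-2,1] = (5 - (-1)) / (1 - (-2)) = 2
f[-5,-2,1] = (2 - (-10)) / (1 - (-5)) = 2

2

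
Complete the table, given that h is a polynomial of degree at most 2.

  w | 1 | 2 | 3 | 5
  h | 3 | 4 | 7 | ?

The 3 known values determine h uniquely (degree ≤ 2).
Evaluate each Lagrange basis at w = 5:
L_0(5) = (3)·(2)/[(-1)·(-2)] = 3
L_1(5) = (4)·(2)/[(1)·(-1)] = -8
L_2(5) = (4)·(3)/[(2)·(1)] = 6
Sum: 3·(3) + 4·(-8) + 7·(6) = 19

19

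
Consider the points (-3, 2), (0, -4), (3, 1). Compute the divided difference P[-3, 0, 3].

P[-3,0] = (-4 - 2) / (0 - (-3)) = -2
P[0,3] = (1 - (-4)) / (3 - 0) = 5/3
P[-3,0,3] = (5/3 - (-2)) / (3 - (-3)) = 11/18

11/18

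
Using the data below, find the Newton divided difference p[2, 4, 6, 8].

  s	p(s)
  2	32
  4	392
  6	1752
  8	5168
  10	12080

22

p[2,4] = (392 - 32) / (4 - 2) = 180
p[4,6] = (1752 - 392) / (6 - 4) = 680
p[6,8] = (5168 - 1752) / (8 - 6) = 1708
p[2,4,6] = (680 - 180) / (6 - 2) = 125
p[4,6,8] = (1708 - 680) / (8 - 4) = 257
p[2,4,6,8] = (257 - 125) / (8 - 2) = 22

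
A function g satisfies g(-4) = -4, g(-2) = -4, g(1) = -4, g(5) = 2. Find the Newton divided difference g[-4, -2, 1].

g[-4,-2] = (-4 - (-4)) / (-2 - (-4)) = 0
g[-2,1] = (-4 - (-4)) / (1 - (-2)) = 0
g[-4,-2,1] = (0 - 0) / (1 - (-4)) = 0

0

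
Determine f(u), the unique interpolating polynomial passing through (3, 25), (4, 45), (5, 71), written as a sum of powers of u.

f(u) = 3u^2 - u + 1

Build the Lagrange basis polynomials:
L_0(u) = (u - 4)(u - 5) / [2] = (1/2)u^2 - (9/2)u + 10
L_1(u) = (u - 3)(u - 5) / [-1] = -u^2 + 8u - 15
L_2(u) = (u - 3)(u - 4) / [2] = (1/2)u^2 - (7/2)u + 6
f(u) = 25·L_0 + 45·L_1 + 71·L_2
  25·L_0(u) = (25/2)u^2 - (225/2)u + 250
  45·L_1(u) = -45u^2 + 360u - 675
  71·L_2(u) = (71/2)u^2 - (497/2)u + 426
Adding term by term: 3u^2 - u + 1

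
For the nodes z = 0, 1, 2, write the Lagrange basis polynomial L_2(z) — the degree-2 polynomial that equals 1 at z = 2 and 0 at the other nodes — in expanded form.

L_2(z) = (1/2)z^2 - (1/2)z

L_2(z) = z(z - 1) / [(2)·(1)]
       = (z^2 - z) / (2)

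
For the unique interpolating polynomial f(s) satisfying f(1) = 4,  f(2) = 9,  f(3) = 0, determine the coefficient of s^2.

The leading coefficient equals the top divided difference f[1,2,3].
f[1,2] = (9 - 4) / (2 - 1) = 5
f[2,3] = (0 - 9) / (3 - 2) = -9
f[1,2,3] = (-9 - 5) / (3 - 1) = -7

-7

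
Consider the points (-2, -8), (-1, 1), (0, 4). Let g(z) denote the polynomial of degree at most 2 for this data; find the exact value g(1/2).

Evaluate each Lagrange basis at z = 1/2:
L_0(1/2) = (3/2)·(1/2)/[(-1)·(-2)] = 3/8
L_1(1/2) = (5/2)·(1/2)/[(1)·(-1)] = -5/4
L_2(1/2) = (5/2)·(3/2)/[(2)·(1)] = 15/8
Sum: (-8)·(3/8) + 1·(-5/4) + 4·(15/8) = 13/4

13/4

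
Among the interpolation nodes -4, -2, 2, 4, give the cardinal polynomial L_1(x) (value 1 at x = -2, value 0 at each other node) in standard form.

L_1(x) = (1/48)x^3 - (1/24)x^2 - (1/3)x + 2/3

L_1(x) = (x + 4)(x - 2)(x - 4) / [(2)·(-4)·(-6)]
       = (x^3 - 2x^2 - 16x + 32) / (48)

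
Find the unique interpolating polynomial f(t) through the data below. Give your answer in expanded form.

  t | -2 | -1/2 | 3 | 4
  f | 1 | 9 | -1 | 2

L_0(t) = (t + 1/2)(t - 3)(t - 4) / [-45] = -(1/45)t^3 + (13/90)t^2 - (17/90)t - 2/15
L_1(t) = (t + 2)(t - 3)(t - 4) / [189/8] = (8/189)t^3 - (40/189)t^2 - (16/189)t + 64/63
L_2(t) = (t + 2)(t + 1/2)(t - 4) / [-35/2] = -(2/35)t^3 + (3/35)t^2 + (18/35)t + 8/35
L_3(t) = (t + 2)(t + 1/2)(t - 3) / [27] = (1/27)t^3 - (1/54)t^2 - (13/54)t - 1/9
f(t) = 1·L_0 + 9·L_1 + (-1)·L_2 + 2·L_3
  1·L_0(t) = -(1/45)t^3 + (13/90)t^2 - (17/90)t - 2/15
  9·L_1(t) = (8/21)t^3 - (40/21)t^2 - (16/21)t + 64/7
  (-1)·L_2(t) = (2/35)t^3 - (3/35)t^2 - (18/35)t - 8/35
  2·L_3(t) = (2/27)t^3 - (1/27)t^2 - (13/27)t - 2/9
Adding term by term: (463/945)t^3 - (3559/1890)t^2 - (3679/1890)t + 2696/315

f(t) = (463/945)t^3 - (3559/1890)t^2 - (3679/1890)t + 2696/315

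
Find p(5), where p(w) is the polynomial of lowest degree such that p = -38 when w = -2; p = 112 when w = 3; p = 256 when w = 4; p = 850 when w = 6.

L_0(5) = (2)·(1)·(-1)/[(-5)·(-6)·(-8)] = 1/120
L_1(5) = (7)·(1)·(-1)/[(5)·(-1)·(-3)] = -7/15
L_2(5) = (7)·(2)·(-1)/[(6)·(1)·(-2)] = 7/6
L_3(5) = (7)·(2)·(1)/[(8)·(3)·(2)] = 7/24
Sum: (-38)·(1/120) + 112·(-7/15) + 256·(7/6) + 850·(7/24) = 494

494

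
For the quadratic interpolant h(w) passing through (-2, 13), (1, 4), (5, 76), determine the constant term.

1

L_0(w) = (w - 1)(w - 5) / [21] = (1/21)w^2 - (2/7)w + 5/21
L_1(w) = (w + 2)(w - 5) / [-12] = -(1/12)w^2 + (1/4)w + 5/6
L_2(w) = (w + 2)(w - 1) / [28] = (1/28)w^2 + (1/28)w - 1/14
h(w) = 13·L_0 + 4·L_1 + 76·L_2
Only the constant term is needed; take it from each L_i and combine:
13·(5/21) + 4·(5/6) + 76·(-1/14) = 1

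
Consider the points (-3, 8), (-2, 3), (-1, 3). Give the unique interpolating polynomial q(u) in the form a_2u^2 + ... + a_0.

q(u) = (5/2)u^2 + (15/2)u + 8

L_0(u) = (u + 2)(u + 1) / [2] = (1/2)u^2 + (3/2)u + 1
L_1(u) = (u + 3)(u + 1) / [-1] = -u^2 - 4u - 3
L_2(u) = (u + 3)(u + 2) / [2] = (1/2)u^2 + (5/2)u + 3
q(u) = 8·L_0 + 3·L_1 + 3·L_2
  8·L_0(u) = 4u^2 + 12u + 8
  3·L_1(u) = -3u^2 - 12u - 9
  3·L_2(u) = (3/2)u^2 + (15/2)u + 9
Adding term by term: (5/2)u^2 + (15/2)u + 8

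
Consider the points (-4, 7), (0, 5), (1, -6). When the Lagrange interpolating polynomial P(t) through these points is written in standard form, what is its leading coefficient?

Build the Lagrange basis polynomials:
L_0(t) = t(t - 1) / [20] = (1/20)t^2 - (1/20)t
L_1(t) = (t + 4)(t - 1) / [-4] = -(1/4)t^2 - (3/4)t + 1
L_2(t) = (t + 4)t / [5] = (1/5)t^2 + (4/5)t
P(t) = 7·L_0 + 5·L_1 + (-6)·L_2
Only the coefficient of t^2 is needed; take it from each L_i and combine:
7·(1/20) + 5·(-1/4) + (-6)·(1/5) = -21/10

-21/10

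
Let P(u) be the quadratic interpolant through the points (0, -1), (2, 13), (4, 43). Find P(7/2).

Evaluate each Lagrange basis at u = 7/2:
L_0(7/2) = (3/2)·(-1/2)/[(-2)·(-4)] = -3/32
L_1(7/2) = (7/2)·(-1/2)/[(2)·(-2)] = 7/16
L_2(7/2) = (7/2)·(3/2)/[(4)·(2)] = 21/32
Sum: (-1)·(-3/32) + 13·(7/16) + 43·(21/32) = 34

34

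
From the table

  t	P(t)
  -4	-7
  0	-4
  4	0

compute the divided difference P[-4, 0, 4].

P[-4,0] = (-4 - (-7)) / (0 - (-4)) = 3/4
P[0,4] = (0 - (-4)) / (4 - 0) = 1
P[-4,0,4] = (1 - 3/4) / (4 - (-4)) = 1/32

1/32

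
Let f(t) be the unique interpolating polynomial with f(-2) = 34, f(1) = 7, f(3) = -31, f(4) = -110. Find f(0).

Evaluate each Lagrange basis at t = 0:
L_0(0) = (-1)·(-3)·(-4)/[(-3)·(-5)·(-6)] = 2/15
L_1(0) = (2)·(-3)·(-4)/[(3)·(-2)·(-3)] = 4/3
L_2(0) = (2)·(-1)·(-4)/[(5)·(2)·(-1)] = -4/5
L_3(0) = (2)·(-1)·(-3)/[(6)·(3)·(1)] = 1/3
Sum: 34·(2/15) + 7·(4/3) + (-31)·(-4/5) + (-110)·(1/3) = 2

2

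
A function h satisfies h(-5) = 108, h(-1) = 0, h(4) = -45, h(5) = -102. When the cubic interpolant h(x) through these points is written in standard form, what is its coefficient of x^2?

0

L_0(x) = (x + 1)(x - 4)(x - 5) / [-360] = -(1/360)x^3 + (1/45)x^2 - (11/360)x - 1/18
L_1(x) = (x + 5)(x - 4)(x - 5) / [120] = (1/120)x^3 - (1/30)x^2 - (5/24)x + 5/6
L_2(x) = (x + 5)(x + 1)(x - 5) / [-45] = -(1/45)x^3 - (1/45)x^2 + (5/9)x + 5/9
L_3(x) = (x + 5)(x + 1)(x - 4) / [60] = (1/60)x^3 + (1/30)x^2 - (19/60)x - 1/3
h(x) = 108·L_0 + 0·L_1 + (-45)·L_2 + (-102)·L_3
Only the coefficient of x^2 is needed; take it from each L_i and combine:
108·(1/45) + 0·(-1/30) + (-45)·(-1/45) + (-102)·(1/30) = 0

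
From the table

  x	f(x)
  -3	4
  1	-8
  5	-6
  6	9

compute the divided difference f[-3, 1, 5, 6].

f[-3,1] = (-8 - 4) / (1 - (-3)) = -3
f[1,5] = (-6 - (-8)) / (5 - 1) = 1/2
f[5,6] = (9 - (-6)) / (6 - 5) = 15
f[-3,1,5] = (1/2 - (-3)) / (5 - (-3)) = 7/16
f[1,5,6] = (15 - 1/2) / (6 - 1) = 29/10
f[-3,1,5,6] = (29/10 - 7/16) / (6 - (-3)) = 197/720

197/720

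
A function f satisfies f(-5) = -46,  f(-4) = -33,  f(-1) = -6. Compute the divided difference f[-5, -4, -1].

-1

f[-5,-4] = (-33 - (-46)) / (-4 - (-5)) = 13
f[-4,-1] = (-6 - (-33)) / (-1 - (-4)) = 9
f[-5,-4,-1] = (9 - 13) / (-1 - (-5)) = -1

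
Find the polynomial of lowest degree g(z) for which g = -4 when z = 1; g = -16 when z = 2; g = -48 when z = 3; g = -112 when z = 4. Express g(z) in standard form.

g(z) = -2z^3 + 2z^2 - 4z

L_0(z) = (z - 2)(z - 3)(z - 4) / [-6] = -(1/6)z^3 + (3/2)z^2 - (13/3)z + 4
L_1(z) = (z - 1)(z - 3)(z - 4) / [2] = (1/2)z^3 - 4z^2 + (19/2)z - 6
L_2(z) = (z - 1)(z - 2)(z - 4) / [-2] = -(1/2)z^3 + (7/2)z^2 - 7z + 4
L_3(z) = (z - 1)(z - 2)(z - 3) / [6] = (1/6)z^3 - z^2 + (11/6)z - 1
g(z) = (-4)·L_0 + (-16)·L_1 + (-48)·L_2 + (-112)·L_3
  (-4)·L_0(z) = (2/3)z^3 - 6z^2 + (52/3)z - 16
  (-16)·L_1(z) = -8z^3 + 64z^2 - 152z + 96
  (-48)·L_2(z) = 24z^3 - 168z^2 + 336z - 192
  (-112)·L_3(z) = -(56/3)z^3 + 112z^2 - (616/3)z + 112
Adding term by term: -2z^3 + 2z^2 - 4z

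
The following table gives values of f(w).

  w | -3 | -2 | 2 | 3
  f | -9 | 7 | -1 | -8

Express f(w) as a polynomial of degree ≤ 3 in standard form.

f(w) = (13/30)w^3 - (23/10)w^2 - (56/15)w + 61/5

Build the Lagrange basis polynomials:
L_0(w) = (w + 2)(w - 2)(w - 3) / [-30] = -(1/30)w^3 + (1/10)w^2 + (2/15)w - 2/5
L_1(w) = (w + 3)(w - 2)(w - 3) / [20] = (1/20)w^3 - (1/10)w^2 - (9/20)w + 9/10
L_2(w) = (w + 3)(w + 2)(w - 3) / [-20] = -(1/20)w^3 - (1/10)w^2 + (9/20)w + 9/10
L_3(w) = (w + 3)(w + 2)(w - 2) / [30] = (1/30)w^3 + (1/10)w^2 - (2/15)w - 2/5
f(w) = (-9)·L_0 + 7·L_1 + (-1)·L_2 + (-8)·L_3
  (-9)·L_0(w) = (3/10)w^3 - (9/10)w^2 - (6/5)w + 18/5
  7·L_1(w) = (7/20)w^3 - (7/10)w^2 - (63/20)w + 63/10
  (-1)·L_2(w) = (1/20)w^3 + (1/10)w^2 - (9/20)w - 9/10
  (-8)·L_3(w) = -(4/15)w^3 - (4/5)w^2 + (16/15)w + 16/5
Adding term by term: (13/30)w^3 - (23/10)w^2 - (56/15)w + 61/5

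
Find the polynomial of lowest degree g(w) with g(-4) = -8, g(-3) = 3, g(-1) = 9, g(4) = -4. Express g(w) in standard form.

Build the Lagrange basis polynomials:
L_0(w) = (w + 3)(w + 1)(w - 4) / [-24] = -(1/24)w^3 + (13/24)w + 1/2
L_1(w) = (w + 4)(w + 1)(w - 4) / [14] = (1/14)w^3 + (1/14)w^2 - (8/7)w - 8/7
L_2(w) = (w + 4)(w + 3)(w - 4) / [-30] = -(1/30)w^3 - (1/10)w^2 + (8/15)w + 8/5
L_3(w) = (w + 4)(w + 3)(w + 1) / [280] = (1/280)w^3 + (1/35)w^2 + (19/280)w + 3/70
g(w) = (-8)·L_0 + 3·L_1 + 9·L_2 + (-4)·L_3
  (-8)·L_0(w) = (1/3)w^3 - (13/3)w - 4
  3·L_1(w) = (3/14)w^3 + (3/14)w^2 - (24/7)w - 24/7
  9·L_2(w) = -(3/10)w^3 - (9/10)w^2 + (24/5)w + 72/5
  (-4)·L_3(w) = -(1/70)w^3 - (4/35)w^2 - (19/70)w - 6/35
Adding term by term: (7/30)w^3 - (4/5)w^2 - (97/30)w + 34/5

g(w) = (7/30)w^3 - (4/5)w^2 - (97/30)w + 34/5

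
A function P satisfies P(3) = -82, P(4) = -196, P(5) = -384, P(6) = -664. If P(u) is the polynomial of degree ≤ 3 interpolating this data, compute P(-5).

Using Newton's divided-difference form:
P[3,4] = (-196 - (-82)) / (4 - 3) = -114
P[4,5] = (-384 - (-196)) / (5 - 4) = -188
P[5,6] = (-664 - (-384)) / (6 - 5) = -280
P[3,4,5] = (-188 - (-114)) / (5 - 3) = -37
P[4,5,6] = (-280 - (-188)) / (6 - 4) = -46
P[3,4,5,6] = (-46 - (-37)) / (6 - 3) = -3
P(-5) = -82 + (-114)·(-8) + (-37)·(-8)·(-9) + (-3)·(-8)·(-9)·(-10) = 326

326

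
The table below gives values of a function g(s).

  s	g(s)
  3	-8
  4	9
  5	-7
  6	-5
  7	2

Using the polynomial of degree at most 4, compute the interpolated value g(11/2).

-143/16

Evaluate each Lagrange basis at s = 11/2:
L_0(11/2) = (3/2)·(1/2)·(-1/2)·(-3/2)/[(-1)·(-2)·(-3)·(-4)] = 3/128
L_1(11/2) = (5/2)·(1/2)·(-1/2)·(-3/2)/[(1)·(-1)·(-2)·(-3)] = -5/32
L_2(11/2) = (5/2)·(3/2)·(-1/2)·(-3/2)/[(2)·(1)·(-1)·(-2)] = 45/64
L_3(11/2) = (5/2)·(3/2)·(1/2)·(-3/2)/[(3)·(2)·(1)·(-1)] = 15/32
L_4(11/2) = (5/2)·(3/2)·(1/2)·(-1/2)/[(4)·(3)·(2)·(1)] = -5/128
Sum: (-8)·(3/128) + 9·(-5/32) + (-7)·(45/64) + (-5)·(15/32) + 2·(-5/128) = -143/16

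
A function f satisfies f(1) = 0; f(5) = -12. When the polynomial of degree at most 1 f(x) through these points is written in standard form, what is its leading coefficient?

-3

Build the Lagrange basis polynomials:
L_0(x) = (x - 5) / [-4] = -(1/4)x + 5/4
L_1(x) = (x - 1) / [4] = (1/4)x - 1/4
f(x) = 0·L_0 + (-12)·L_1
Only the coefficient of x is needed; take it from each L_i and combine:
0·(-1/4) + (-12)·(1/4) = -3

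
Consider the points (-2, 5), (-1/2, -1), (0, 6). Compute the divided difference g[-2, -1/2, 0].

g[-2,-1/2] = (-1 - 5) / (-1/2 - (-2)) = -4
g[-1/2,0] = (6 - (-1)) / (0 - (-1/2)) = 14
g[-2,-1/2,0] = (14 - (-4)) / (0 - (-2)) = 9

9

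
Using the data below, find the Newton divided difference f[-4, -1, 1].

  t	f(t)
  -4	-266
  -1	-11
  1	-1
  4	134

f[-4,-1] = (-11 - (-266)) / (-1 - (-4)) = 85
f[-1,1] = (-1 - (-11)) / (1 - (-1)) = 5
f[-4,-1,1] = (5 - 85) / (1 - (-4)) = -16

-16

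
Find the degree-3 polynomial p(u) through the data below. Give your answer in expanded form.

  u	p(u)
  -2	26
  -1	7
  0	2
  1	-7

Newton's divided differences:
p[-2,-1] = (7 - 26) / (-1 - (-2)) = -19
p[-1,0] = (2 - 7) / (0 - (-1)) = -5
p[0,1] = (-7 - 2) / (1 - 0) = -9
p[-2,-1,0] = (-5 - (-19)) / (0 - (-2)) = 7
p[-1,0,1] = (-9 - (-5)) / (1 - (-1)) = -2
p[-2,-1,0,1] = (-2 - 7) / (1 - (-2)) = -3
p(u) = 26 + (-19)·(u + 2) + 7·(u + 2)(u + 1) + (-3)·(u + 2)(u + 1)u
Expanding: p(u) = -3u^3 - 2u^2 - 4u + 2

p(u) = -3u^3 - 2u^2 - 4u + 2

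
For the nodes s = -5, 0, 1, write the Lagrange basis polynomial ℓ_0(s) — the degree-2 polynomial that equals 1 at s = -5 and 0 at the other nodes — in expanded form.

ℓ_0(s) = s(s - 1) / [(-5)·(-6)]
       = (s^2 - s) / (30)

ℓ_0(s) = (1/30)s^2 - (1/30)s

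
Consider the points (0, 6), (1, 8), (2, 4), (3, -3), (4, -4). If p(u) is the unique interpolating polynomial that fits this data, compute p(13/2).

Evaluate each Lagrange basis at u = 13/2:
L_0(13/2) = (11/2)·(9/2)·(7/2)·(5/2)/[(-1)·(-2)·(-3)·(-4)] = 1155/128
L_1(13/2) = (13/2)·(9/2)·(7/2)·(5/2)/[(1)·(-1)·(-2)·(-3)] = -1365/32
L_2(13/2) = (13/2)·(11/2)·(7/2)·(5/2)/[(2)·(1)·(-1)·(-2)] = 5005/64
L_3(13/2) = (13/2)·(11/2)·(9/2)·(5/2)/[(3)·(2)·(1)·(-1)] = -2145/32
L_4(13/2) = (13/2)·(11/2)·(9/2)·(7/2)/[(4)·(3)·(2)·(1)] = 3003/128
Sum: 6·(1155/128) + 8·(-1365/32) + 4·(5005/64) + (-3)·(-2145/32) + (-4)·(3003/128) = 8509/64

8509/64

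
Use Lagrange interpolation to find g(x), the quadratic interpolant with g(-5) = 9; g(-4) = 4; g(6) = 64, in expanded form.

g(x) = x^2 + 4x + 4

L_0(x) = (x + 4)(x - 6) / [11] = (1/11)x^2 - (2/11)x - 24/11
L_1(x) = (x + 5)(x - 6) / [-10] = -(1/10)x^2 + (1/10)x + 3
L_2(x) = (x + 5)(x + 4) / [110] = (1/110)x^2 + (9/110)x + 2/11
g(x) = 9·L_0 + 4·L_1 + 64·L_2
  9·L_0(x) = (9/11)x^2 - (18/11)x - 216/11
  4·L_1(x) = -(2/5)x^2 + (2/5)x + 12
  64·L_2(x) = (32/55)x^2 + (288/55)x + 128/11
Adding term by term: x^2 + 4x + 4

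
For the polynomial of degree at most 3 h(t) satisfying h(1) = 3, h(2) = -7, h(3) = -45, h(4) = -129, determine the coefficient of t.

-1

Build the Lagrange basis polynomials:
L_0(t) = (t - 2)(t - 3)(t - 4) / [-6] = -(1/6)t^3 + (3/2)t^2 - (13/3)t + 4
L_1(t) = (t - 1)(t - 3)(t - 4) / [2] = (1/2)t^3 - 4t^2 + (19/2)t - 6
L_2(t) = (t - 1)(t - 2)(t - 4) / [-2] = -(1/2)t^3 + (7/2)t^2 - 7t + 4
L_3(t) = (t - 1)(t - 2)(t - 3) / [6] = (1/6)t^3 - t^2 + (11/6)t - 1
h(t) = 3·L_0 + (-7)·L_1 + (-45)·L_2 + (-129)·L_3
Only the coefficient of t is needed; take it from each L_i and combine:
3·(-13/3) + (-7)·(19/2) + (-45)·(-7) + (-129)·(11/6) = -1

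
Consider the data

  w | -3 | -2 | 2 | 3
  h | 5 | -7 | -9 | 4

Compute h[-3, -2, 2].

23/10

h[-3,-2] = (-7 - 5) / (-2 - (-3)) = -12
h[-2,2] = (-9 - (-7)) / (2 - (-2)) = -1/2
h[-3,-2,2] = (-1/2 - (-12)) / (2 - (-3)) = 23/10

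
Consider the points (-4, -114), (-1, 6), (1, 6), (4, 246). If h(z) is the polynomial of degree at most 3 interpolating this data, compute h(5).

462

Evaluate each Lagrange basis at z = 5:
L_0(5) = (6)·(4)·(1)/[(-3)·(-5)·(-8)] = -1/5
L_1(5) = (9)·(4)·(1)/[(3)·(-2)·(-5)] = 6/5
L_2(5) = (9)·(6)·(1)/[(5)·(2)·(-3)] = -9/5
L_3(5) = (9)·(6)·(4)/[(8)·(5)·(3)] = 9/5
Sum: (-114)·(-1/5) + 6·(6/5) + 6·(-9/5) + 246·(9/5) = 462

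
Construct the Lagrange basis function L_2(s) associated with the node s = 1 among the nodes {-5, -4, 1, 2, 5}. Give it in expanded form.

L_2(s) = (1/120)s^4 + (1/60)s^3 - (11/40)s^2 - (5/12)s + 5/3

L_2(s) = (s + 5)(s + 4)(s - 2)(s - 5) / [(6)·(5)·(-1)·(-4)]
       = (s^4 + 2s^3 - 33s^2 - 50s + 200) / (120)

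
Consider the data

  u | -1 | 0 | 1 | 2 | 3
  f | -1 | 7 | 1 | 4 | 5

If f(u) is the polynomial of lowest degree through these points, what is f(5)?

-213

Evaluate each Lagrange basis at u = 5:
L_0(5) = (5)·(4)·(3)·(2)/[(-1)·(-2)·(-3)·(-4)] = 5
L_1(5) = (6)·(4)·(3)·(2)/[(1)·(-1)·(-2)·(-3)] = -24
L_2(5) = (6)·(5)·(3)·(2)/[(2)·(1)·(-1)·(-2)] = 45
L_3(5) = (6)·(5)·(4)·(2)/[(3)·(2)·(1)·(-1)] = -40
L_4(5) = (6)·(5)·(4)·(3)/[(4)·(3)·(2)·(1)] = 15
Sum: (-1)·(5) + 7·(-24) + 1·(45) + 4·(-40) + 5·(15) = -213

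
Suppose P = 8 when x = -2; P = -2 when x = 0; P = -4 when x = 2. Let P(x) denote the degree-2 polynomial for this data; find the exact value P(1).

-4

Evaluate each Lagrange basis at x = 1:
L_0(1) = (1)·(-1)/[(-2)·(-4)] = -1/8
L_1(1) = (3)·(-1)/[(2)·(-2)] = 3/4
L_2(1) = (3)·(1)/[(4)·(2)] = 3/8
Sum: 8·(-1/8) + (-2)·(3/4) + (-4)·(3/8) = -4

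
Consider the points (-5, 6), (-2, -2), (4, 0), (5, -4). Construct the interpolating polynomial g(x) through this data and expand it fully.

Build the Lagrange basis polynomials:
L_0(x) = (x + 2)(x - 4)(x - 5) / [-270] = -(1/270)x^3 + (7/270)x^2 - (1/135)x - 4/27
L_1(x) = (x + 5)(x - 4)(x - 5) / [126] = (1/126)x^3 - (2/63)x^2 - (25/126)x + 50/63
L_2(x) = (x + 5)(x + 2)(x - 5) / [-54] = -(1/54)x^3 - (1/27)x^2 + (25/54)x + 25/27
L_3(x) = (x + 5)(x + 2)(x - 4) / [70] = (1/70)x^3 + (3/70)x^2 - (9/35)x - 4/7
g(x) = 6·L_0 + (-2)·L_1 + 0·L_2 + (-4)·L_3
  6·L_0(x) = -(1/45)x^3 + (7/45)x^2 - (2/45)x - 8/9
  (-2)·L_1(x) = -(1/63)x^3 + (4/63)x^2 + (25/63)x - 100/63
  0·L_2(x) = 0
  (-4)·L_3(x) = -(2/35)x^3 - (6/35)x^2 + (36/35)x + 16/7
Adding term by term: -(2/21)x^3 + (1/21)x^2 + (29/21)x - 4/21

g(x) = -(2/21)x^3 + (1/21)x^2 + (29/21)x - 4/21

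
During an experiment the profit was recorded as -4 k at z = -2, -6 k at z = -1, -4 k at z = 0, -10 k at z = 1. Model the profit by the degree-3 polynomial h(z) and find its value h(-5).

146

L_0(-5) = (-4)·(-5)·(-6)/[(-1)·(-2)·(-3)] = 20
L_1(-5) = (-3)·(-5)·(-6)/[(1)·(-1)·(-2)] = -45
L_2(-5) = (-3)·(-4)·(-6)/[(2)·(1)·(-1)] = 36
L_3(-5) = (-3)·(-4)·(-5)/[(3)·(2)·(1)] = -10
Sum: (-4)·(20) + (-6)·(-45) + (-4)·(36) + (-10)·(-10) = 146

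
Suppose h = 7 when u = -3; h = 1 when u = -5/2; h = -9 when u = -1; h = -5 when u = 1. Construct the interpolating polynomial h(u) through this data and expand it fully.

Newton's divided differences:
h[-3,-5/2] = (1 - 7) / (-5/2 - (-3)) = -12
h[-5/2,-1] = (-9 - 1) / (-1 - (-5/2)) = -20/3
h[-1,1] = (-5 - (-9)) / (1 - (-1)) = 2
h[-3,-5/2,-1] = (-20/3 - (-12)) / (-1 - (-3)) = 8/3
h[-5/2,-1,1] = (2 - (-20/3)) / (1 - (-5/2)) = 52/21
h[-3,-5/2,-1,1] = (52/21 - 8/3) / (1 - (-3)) = -1/21
h(u) = 7 + (-12)·(u + 3) + (8/3)·(u + 3)(u + 5/2) + (-1/21)·(u + 3)(u + 5/2)(u + 1)
Expanding: h(u) = -(1/21)u^3 + (33/14)u^2 + (43/21)u - 131/14

h(u) = -(1/21)u^3 + (33/14)u^2 + (43/21)u - 131/14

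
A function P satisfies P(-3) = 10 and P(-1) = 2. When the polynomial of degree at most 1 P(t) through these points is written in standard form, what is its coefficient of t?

The leading coefficient equals the top divided difference P[-3,-1].
P[-3,-1] = (2 - 10) / (-1 - (-3)) = -4

-4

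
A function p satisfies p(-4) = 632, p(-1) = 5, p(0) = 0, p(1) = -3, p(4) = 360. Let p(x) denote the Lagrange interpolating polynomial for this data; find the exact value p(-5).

Evaluate each Lagrange basis at x = -5:
L_0(-5) = (-4)·(-5)·(-6)·(-9)/[(-3)·(-4)·(-5)·(-8)] = 9/4
L_1(-5) = (-1)·(-5)·(-6)·(-9)/[(3)·(-1)·(-2)·(-5)] = -9
L_2(-5) = (-1)·(-4)·(-6)·(-9)/[(4)·(1)·(-1)·(-4)] = 27/2
L_3(-5) = (-1)·(-4)·(-5)·(-9)/[(5)·(2)·(1)·(-3)] = -6
L_4(-5) = (-1)·(-4)·(-5)·(-6)/[(8)·(5)·(4)·(3)] = 1/4
Sum: 632·(9/4) + 5·(-9) + 0 + (-3)·(-6) + 360·(1/4) = 1485

1485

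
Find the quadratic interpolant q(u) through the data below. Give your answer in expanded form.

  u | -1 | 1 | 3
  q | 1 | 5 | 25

q(u) = 2u^2 + 2u + 1

Newton's divided differences:
q[-1,1] = (5 - 1) / (1 - (-1)) = 2
q[1,3] = (25 - 5) / (3 - 1) = 10
q[-1,1,3] = (10 - 2) / (3 - (-1)) = 2
q(u) = 1 + 2·(u + 1) + 2·(u + 1)(u - 1)
Expanding: q(u) = 2u^2 + 2u + 1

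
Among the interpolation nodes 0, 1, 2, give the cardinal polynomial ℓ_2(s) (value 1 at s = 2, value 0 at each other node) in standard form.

ℓ_2(s) = s(s - 1) / [(2)·(1)]
       = (s^2 - s) / (2)

ℓ_2(s) = (1/2)s^2 - (1/2)s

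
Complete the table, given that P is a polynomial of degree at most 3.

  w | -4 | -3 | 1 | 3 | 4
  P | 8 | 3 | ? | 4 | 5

6/7

The 4 known values determine P uniquely (degree ≤ 3).
L_0(1) = (4)·(-2)·(-3)/[(-1)·(-7)·(-8)] = -3/7
L_1(1) = (5)·(-2)·(-3)/[(1)·(-6)·(-7)] = 5/7
L_2(1) = (5)·(4)·(-3)/[(7)·(6)·(-1)] = 10/7
L_3(1) = (5)·(4)·(-2)/[(8)·(7)·(1)] = -5/7
Sum: 8·(-3/7) + 3·(5/7) + 4·(10/7) + 5·(-5/7) = 6/7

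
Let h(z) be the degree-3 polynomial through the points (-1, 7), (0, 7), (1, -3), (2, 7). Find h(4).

207

Using Newton's divided-difference form:
h[-1,0] = (7 - 7) / (0 - (-1)) = 0
h[0,1] = (-3 - 7) / (1 - 0) = -10
h[1,2] = (7 - (-3)) / (2 - 1) = 10
h[-1,0,1] = (-10 - 0) / (1 - (-1)) = -5
h[0,1,2] = (10 - (-10)) / (2 - 0) = 10
h[-1,0,1,2] = (10 - (-5)) / (2 - (-1)) = 5
h(4) = 7 + 0·(5) + (-5)·(5)·(4) + 5·(5)·(4)·(3) = 207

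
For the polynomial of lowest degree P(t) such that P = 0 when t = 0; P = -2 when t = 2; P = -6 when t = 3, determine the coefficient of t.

1

Build the Lagrange basis polynomials:
L_0(t) = (t - 2)(t - 3) / [6] = (1/6)t^2 - (5/6)t + 1
L_1(t) = t(t - 3) / [-2] = -(1/2)t^2 + (3/2)t
L_2(t) = t(t - 2) / [3] = (1/3)t^2 - (2/3)t
P(t) = 0·L_0 + (-2)·L_1 + (-6)·L_2
Only the coefficient of t is needed; take it from each L_i and combine:
0·(-5/6) + (-2)·(3/2) + (-6)·(-2/3) = 1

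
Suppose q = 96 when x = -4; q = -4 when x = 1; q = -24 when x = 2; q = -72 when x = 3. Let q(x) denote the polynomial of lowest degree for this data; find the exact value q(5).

-300

L_0(5) = (4)·(3)·(2)/[(-5)·(-6)·(-7)] = -4/35
L_1(5) = (9)·(3)·(2)/[(5)·(-1)·(-2)] = 27/5
L_2(5) = (9)·(4)·(2)/[(6)·(1)·(-1)] = -12
L_3(5) = (9)·(4)·(3)/[(7)·(2)·(1)] = 54/7
Sum: 96·(-4/35) + (-4)·(27/5) + (-24)·(-12) + (-72)·(54/7) = -300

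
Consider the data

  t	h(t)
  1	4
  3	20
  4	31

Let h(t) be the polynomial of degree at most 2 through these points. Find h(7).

76

Using Newton's divided-difference form:
h[1,3] = (20 - 4) / (3 - 1) = 8
h[3,4] = (31 - 20) / (4 - 3) = 11
h[1,3,4] = (11 - 8) / (4 - 1) = 1
h(7) = 4 + 8·(6) + 1·(6)·(4) = 76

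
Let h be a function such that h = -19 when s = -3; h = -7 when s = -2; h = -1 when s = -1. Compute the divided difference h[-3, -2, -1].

h[-3,-2] = (-7 - (-19)) / (-2 - (-3)) = 12
h[-2,-1] = (-1 - (-7)) / (-1 - (-2)) = 6
h[-3,-2,-1] = (6 - 12) / (-1 - (-3)) = -3

-3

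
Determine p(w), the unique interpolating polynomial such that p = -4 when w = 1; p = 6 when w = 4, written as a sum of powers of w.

p(w) = (10/3)w - 22/3

Build the Lagrange basis polynomials:
L_0(w) = (w - 4) / [-3] = -(1/3)w + 4/3
L_1(w) = (w - 1) / [3] = (1/3)w - 1/3
p(w) = (-4)·L_0 + 6·L_1
  (-4)·L_0(w) = (4/3)w - 16/3
  6·L_1(w) = 2w - 2
Adding term by term: (10/3)w - 22/3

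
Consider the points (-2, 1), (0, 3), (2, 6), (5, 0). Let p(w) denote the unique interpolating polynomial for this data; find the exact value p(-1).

Using Newton's divided-difference form:
p[-2,0] = (3 - 1) / (0 - (-2)) = 1
p[0,2] = (6 - 3) / (2 - 0) = 3/2
p[2,5] = (0 - 6) / (5 - 2) = -2
p[-2,0,2] = (3/2 - 1) / (2 - (-2)) = 1/8
p[0,2,5] = (-2 - 3/2) / (5 - 0) = -7/10
p[-2,0,2,5] = (-7/10 - 1/8) / (5 - (-2)) = -33/280
p(-1) = 1 + 1·(1) + (1/8)·(1)·(-1) + (-33/280)·(1)·(-1)·(-3) = 213/140

213/140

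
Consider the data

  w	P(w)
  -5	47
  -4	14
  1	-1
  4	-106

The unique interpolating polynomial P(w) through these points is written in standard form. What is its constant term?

L_0(w) = (w + 4)(w - 1)(w - 4) / [-54] = -(1/54)w^3 + (1/54)w^2 + (8/27)w - 8/27
L_1(w) = (w + 5)(w - 1)(w - 4) / [40] = (1/40)w^3 - (21/40)w + 1/2
L_2(w) = (w + 5)(w + 4)(w - 4) / [-90] = -(1/90)w^3 - (1/18)w^2 + (8/45)w + 8/9
L_3(w) = (w + 5)(w + 4)(w - 1) / [216] = (1/216)w^3 + (1/27)w^2 + (11/216)w - 5/54
P(w) = 47·L_0 + 14·L_1 + (-1)·L_2 + (-106)·L_3
Only the constant term is needed; take it from each L_i and combine:
47·(-8/27) + 14·(1/2) + (-1)·(8/9) + (-106)·(-5/54) = 2

2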